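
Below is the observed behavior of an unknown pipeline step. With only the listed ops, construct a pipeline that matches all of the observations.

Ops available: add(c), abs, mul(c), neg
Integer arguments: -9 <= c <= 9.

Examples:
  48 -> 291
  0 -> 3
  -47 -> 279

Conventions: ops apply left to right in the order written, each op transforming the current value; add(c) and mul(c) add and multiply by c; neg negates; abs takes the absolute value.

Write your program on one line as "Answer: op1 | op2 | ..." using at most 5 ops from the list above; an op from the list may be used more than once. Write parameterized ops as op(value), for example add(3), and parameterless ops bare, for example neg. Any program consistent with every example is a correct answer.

add(3) | mul(2) | add(-5) | mul(3) | abs

Check, running the answer program on each example:
  48 -> 51 -> 102 -> 97 -> 291 -> 291
  0 -> 3 -> 6 -> 1 -> 3 -> 3
  -47 -> -44 -> -88 -> -93 -> -279 -> 279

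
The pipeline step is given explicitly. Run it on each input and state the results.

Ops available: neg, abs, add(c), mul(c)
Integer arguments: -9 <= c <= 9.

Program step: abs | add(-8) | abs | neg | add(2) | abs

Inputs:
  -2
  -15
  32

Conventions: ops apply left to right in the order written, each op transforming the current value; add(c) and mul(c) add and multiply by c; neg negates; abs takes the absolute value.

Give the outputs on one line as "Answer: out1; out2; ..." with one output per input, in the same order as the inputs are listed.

4; 5; 22

Execution, op by op:
  -2 -> 2 -> -6 -> 6 -> -6 -> -4 -> 4
  -15 -> 15 -> 7 -> 7 -> -7 -> -5 -> 5
  32 -> 32 -> 24 -> 24 -> -24 -> -22 -> 22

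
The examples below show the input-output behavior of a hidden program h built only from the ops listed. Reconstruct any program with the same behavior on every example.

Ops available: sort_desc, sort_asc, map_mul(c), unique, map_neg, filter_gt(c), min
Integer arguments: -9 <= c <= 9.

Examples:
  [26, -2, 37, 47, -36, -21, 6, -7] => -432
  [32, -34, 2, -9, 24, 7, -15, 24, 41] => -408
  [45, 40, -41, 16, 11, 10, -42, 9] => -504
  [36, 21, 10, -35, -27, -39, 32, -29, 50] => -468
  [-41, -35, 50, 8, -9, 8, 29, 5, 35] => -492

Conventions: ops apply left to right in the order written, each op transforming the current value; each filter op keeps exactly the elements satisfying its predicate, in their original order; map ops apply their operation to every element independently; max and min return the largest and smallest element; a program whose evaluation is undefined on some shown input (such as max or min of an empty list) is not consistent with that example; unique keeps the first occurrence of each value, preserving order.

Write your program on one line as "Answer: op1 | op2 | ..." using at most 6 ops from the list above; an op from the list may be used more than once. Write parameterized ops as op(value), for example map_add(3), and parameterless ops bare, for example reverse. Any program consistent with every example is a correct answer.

unique | map_mul(-2) | sort_asc | map_mul(6) | map_neg | min

Check, running the answer program on each example:
  [26, -2, 37, 47, -36, -21, 6, -7] -> [26, -2, 37, 47, -36, -21, 6, -7] -> [-52, 4, -74, -94, 72, 42, -12, 14] -> [-94, -74, -52, -12, 4, 14, 42, 72] -> [-564, -444, -312, -72, 24, 84, 252, 432] -> [564, 444, 312, 72, -24, -84, -252, -432] -> -432
  [32, -34, 2, -9, 24, 7, -15, 24, 41] -> [32, -34, 2, -9, 24, 7, -15, 41] -> [-64, 68, -4, 18, -48, -14, 30, -82] -> [-82, -64, -48, -14, -4, 18, 30, 68] -> [-492, -384, -288, -84, -24, 108, 180, 408] -> [492, 384, 288, 84, 24, -108, -180, -408] -> -408
  [45, 40, -41, 16, 11, 10, -42, 9] -> [45, 40, -41, 16, 11, 10, -42, 9] -> [-90, -80, 82, -32, -22, -20, 84, -18] -> [-90, -80, -32, -22, -20, -18, 82, 84] -> [-540, -480, -192, -132, -120, -108, 492, 504] -> [540, 480, 192, 132, 120, 108, -492, -504] -> -504
  [36, 21, 10, -35, -27, -39, 32, -29, 50] -> [36, 21, 10, -35, -27, -39, 32, -29, 50] -> [-72, -42, -20, 70, 54, 78, -64, 58, -100] -> [-100, -72, -64, -42, -20, 54, 58, 70, 78] -> [-600, -432, -384, -252, -120, 324, 348, 420, 468] -> [600, 432, 384, 252, 120, -324, -348, -420, -468] -> -468
  [-41, -35, 50, 8, -9, 8, 29, 5, 35] -> [-41, -35, 50, 8, -9, 29, 5, 35] -> [82, 70, -100, -16, 18, -58, -10, -70] -> [-100, -70, -58, -16, -10, 18, 70, 82] -> [-600, -420, -348, -96, -60, 108, 420, 492] -> [600, 420, 348, 96, 60, -108, -420, -492] -> -492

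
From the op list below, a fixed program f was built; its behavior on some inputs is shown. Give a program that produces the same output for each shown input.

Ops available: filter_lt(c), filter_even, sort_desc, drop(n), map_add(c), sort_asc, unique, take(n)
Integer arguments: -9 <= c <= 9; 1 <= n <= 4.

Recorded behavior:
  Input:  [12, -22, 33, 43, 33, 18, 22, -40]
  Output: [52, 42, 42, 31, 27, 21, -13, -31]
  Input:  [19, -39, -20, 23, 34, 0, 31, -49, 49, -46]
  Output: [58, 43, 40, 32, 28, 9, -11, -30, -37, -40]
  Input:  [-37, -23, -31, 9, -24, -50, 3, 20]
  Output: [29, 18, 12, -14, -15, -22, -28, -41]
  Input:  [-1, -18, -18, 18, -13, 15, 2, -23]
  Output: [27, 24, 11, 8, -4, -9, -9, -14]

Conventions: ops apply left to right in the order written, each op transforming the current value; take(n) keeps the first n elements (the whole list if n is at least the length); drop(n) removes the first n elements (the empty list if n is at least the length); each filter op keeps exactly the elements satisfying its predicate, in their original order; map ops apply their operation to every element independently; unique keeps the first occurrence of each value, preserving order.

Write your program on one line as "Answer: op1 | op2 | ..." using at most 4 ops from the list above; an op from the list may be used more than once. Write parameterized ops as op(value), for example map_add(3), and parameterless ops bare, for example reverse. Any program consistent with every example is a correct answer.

sort_asc | map_add(9) | sort_desc

Check, running the answer program on each example:
  [12, -22, 33, 43, 33, 18, 22, -40] -> [-40, -22, 12, 18, 22, 33, 33, 43] -> [-31, -13, 21, 27, 31, 42, 42, 52] -> [52, 42, 42, 31, 27, 21, -13, -31]
  [19, -39, -20, 23, 34, 0, 31, -49, 49, -46] -> [-49, -46, -39, -20, 0, 19, 23, 31, 34, 49] -> [-40, -37, -30, -11, 9, 28, 32, 40, 43, 58] -> [58, 43, 40, 32, 28, 9, -11, -30, -37, -40]
  [-37, -23, -31, 9, -24, -50, 3, 20] -> [-50, -37, -31, -24, -23, 3, 9, 20] -> [-41, -28, -22, -15, -14, 12, 18, 29] -> [29, 18, 12, -14, -15, -22, -28, -41]
  [-1, -18, -18, 18, -13, 15, 2, -23] -> [-23, -18, -18, -13, -1, 2, 15, 18] -> [-14, -9, -9, -4, 8, 11, 24, 27] -> [27, 24, 11, 8, -4, -9, -9, -14]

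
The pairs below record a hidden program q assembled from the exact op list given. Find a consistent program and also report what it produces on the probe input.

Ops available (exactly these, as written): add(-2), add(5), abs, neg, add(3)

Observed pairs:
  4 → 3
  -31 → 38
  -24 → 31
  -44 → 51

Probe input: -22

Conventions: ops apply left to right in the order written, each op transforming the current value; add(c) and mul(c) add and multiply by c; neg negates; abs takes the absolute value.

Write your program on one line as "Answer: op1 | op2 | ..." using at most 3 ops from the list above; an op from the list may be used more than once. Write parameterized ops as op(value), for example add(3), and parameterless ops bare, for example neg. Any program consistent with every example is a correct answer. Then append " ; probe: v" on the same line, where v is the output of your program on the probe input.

add(-2) | neg | add(5) ; probe: 29

Check, running the answer program on each example:
  4 -> 2 -> -2 -> 3
  -31 -> -33 -> 33 -> 38
  -24 -> -26 -> 26 -> 31
  -44 -> -46 -> 46 -> 51
  probe: -22 -> -24 -> 24 -> 29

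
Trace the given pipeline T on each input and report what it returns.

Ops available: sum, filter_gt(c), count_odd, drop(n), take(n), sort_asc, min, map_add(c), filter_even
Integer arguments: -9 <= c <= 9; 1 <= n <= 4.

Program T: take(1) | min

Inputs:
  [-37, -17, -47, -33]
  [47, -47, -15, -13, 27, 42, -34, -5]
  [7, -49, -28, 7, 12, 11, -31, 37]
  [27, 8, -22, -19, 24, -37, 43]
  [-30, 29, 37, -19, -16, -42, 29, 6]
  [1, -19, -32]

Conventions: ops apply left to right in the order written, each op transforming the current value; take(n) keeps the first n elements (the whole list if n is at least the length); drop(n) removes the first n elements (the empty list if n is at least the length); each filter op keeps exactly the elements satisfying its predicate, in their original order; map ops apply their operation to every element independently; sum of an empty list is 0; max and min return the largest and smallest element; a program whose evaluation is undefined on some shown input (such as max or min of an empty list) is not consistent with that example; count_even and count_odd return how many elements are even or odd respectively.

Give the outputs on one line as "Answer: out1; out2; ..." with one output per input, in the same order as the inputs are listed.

-37; 47; 7; 27; -30; 1

Execution, op by op:
  [-37, -17, -47, -33] -> [-37] -> -37
  [47, -47, -15, -13, 27, 42, -34, -5] -> [47] -> 47
  [7, -49, -28, 7, 12, 11, -31, 37] -> [7] -> 7
  [27, 8, -22, -19, 24, -37, 43] -> [27] -> 27
  [-30, 29, 37, -19, -16, -42, 29, 6] -> [-30] -> -30
  [1, -19, -32] -> [1] -> 1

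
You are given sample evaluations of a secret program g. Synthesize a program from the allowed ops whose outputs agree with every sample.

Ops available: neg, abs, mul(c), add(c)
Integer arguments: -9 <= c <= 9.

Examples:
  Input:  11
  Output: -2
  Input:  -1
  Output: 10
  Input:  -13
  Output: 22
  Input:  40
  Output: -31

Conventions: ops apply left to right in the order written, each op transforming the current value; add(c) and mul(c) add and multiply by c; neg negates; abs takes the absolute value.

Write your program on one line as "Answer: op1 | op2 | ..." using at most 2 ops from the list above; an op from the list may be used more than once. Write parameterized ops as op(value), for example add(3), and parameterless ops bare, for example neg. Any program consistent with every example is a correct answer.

add(-9) | neg

Check, running the answer program on each example:
  11 -> 2 -> -2
  -1 -> -10 -> 10
  -13 -> -22 -> 22
  40 -> 31 -> -31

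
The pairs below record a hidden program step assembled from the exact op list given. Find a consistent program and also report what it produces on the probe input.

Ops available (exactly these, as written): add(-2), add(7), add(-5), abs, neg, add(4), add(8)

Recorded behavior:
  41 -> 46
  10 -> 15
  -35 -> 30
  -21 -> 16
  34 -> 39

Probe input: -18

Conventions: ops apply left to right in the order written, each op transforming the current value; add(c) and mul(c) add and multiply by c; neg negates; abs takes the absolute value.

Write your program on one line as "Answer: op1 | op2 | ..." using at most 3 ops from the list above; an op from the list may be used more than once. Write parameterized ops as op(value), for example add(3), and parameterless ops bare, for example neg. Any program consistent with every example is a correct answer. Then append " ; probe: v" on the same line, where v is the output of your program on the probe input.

neg | add(-5) | abs ; probe: 13

Check, running the answer program on each example:
  41 -> -41 -> -46 -> 46
  10 -> -10 -> -15 -> 15
  -35 -> 35 -> 30 -> 30
  -21 -> 21 -> 16 -> 16
  34 -> -34 -> -39 -> 39
  probe: -18 -> 18 -> 13 -> 13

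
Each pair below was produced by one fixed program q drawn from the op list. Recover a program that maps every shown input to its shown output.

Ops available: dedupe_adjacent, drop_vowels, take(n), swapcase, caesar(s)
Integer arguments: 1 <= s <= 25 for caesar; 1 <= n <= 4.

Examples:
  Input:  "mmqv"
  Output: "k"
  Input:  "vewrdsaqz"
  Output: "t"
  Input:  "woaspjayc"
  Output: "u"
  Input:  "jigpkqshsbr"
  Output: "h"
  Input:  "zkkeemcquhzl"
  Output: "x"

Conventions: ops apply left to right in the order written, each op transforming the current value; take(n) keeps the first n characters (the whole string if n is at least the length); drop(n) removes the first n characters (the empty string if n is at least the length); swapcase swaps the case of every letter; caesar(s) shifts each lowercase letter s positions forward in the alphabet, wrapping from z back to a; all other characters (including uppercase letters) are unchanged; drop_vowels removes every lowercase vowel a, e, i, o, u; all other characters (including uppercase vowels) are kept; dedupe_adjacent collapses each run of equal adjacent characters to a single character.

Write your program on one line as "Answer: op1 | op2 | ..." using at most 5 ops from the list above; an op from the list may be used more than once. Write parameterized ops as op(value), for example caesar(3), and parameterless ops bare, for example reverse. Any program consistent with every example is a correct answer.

caesar(11) | dedupe_adjacent | caesar(13) | take(1)

Check, running the answer program on each example:
  "mmqv" -> "xxbg" -> "xbg" -> "kot" -> "k"
  "vewrdsaqz" -> "gphcodlbk" -> "gphcodlbk" -> "tcupbqyox" -> "t"
  "woaspjayc" -> "hzldauljn" -> "hzldauljn" -> "umyqnhywa" -> "u"
  "jigpkqshsbr" -> "utravbdsdmc" -> "utravbdsdmc" -> "hgenioqfqzp" -> "h"
  "zkkeemcquhzl" -> "kvvppxnbfskw" -> "kvpxnbfskw" -> "xickaosfxj" -> "x"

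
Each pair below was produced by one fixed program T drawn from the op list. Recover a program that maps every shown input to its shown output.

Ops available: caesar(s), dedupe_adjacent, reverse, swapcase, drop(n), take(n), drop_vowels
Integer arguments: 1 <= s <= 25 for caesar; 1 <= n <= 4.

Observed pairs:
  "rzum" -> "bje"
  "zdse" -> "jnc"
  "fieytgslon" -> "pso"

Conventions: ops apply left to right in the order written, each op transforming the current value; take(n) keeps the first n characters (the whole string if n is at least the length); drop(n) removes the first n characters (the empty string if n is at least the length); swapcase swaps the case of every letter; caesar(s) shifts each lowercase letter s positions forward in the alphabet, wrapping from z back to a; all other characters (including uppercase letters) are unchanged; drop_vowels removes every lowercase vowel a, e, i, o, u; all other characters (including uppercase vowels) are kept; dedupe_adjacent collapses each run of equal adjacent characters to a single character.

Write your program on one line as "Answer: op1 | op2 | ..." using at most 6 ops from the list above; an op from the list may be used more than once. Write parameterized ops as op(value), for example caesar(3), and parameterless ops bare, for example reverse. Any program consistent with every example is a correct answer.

reverse | drop(1) | caesar(10) | reverse | take(3)

Check, running the answer program on each example:
  "rzum" -> "muzr" -> "uzr" -> "ejb" -> "bje" -> "bje"
  "zdse" -> "esdz" -> "sdz" -> "cnj" -> "jnc" -> "jnc"
  "fieytgslon" -> "nolsgtyeif" -> "olsgtyeif" -> "yvcqdiosp" -> "psoidqcvy" -> "pso"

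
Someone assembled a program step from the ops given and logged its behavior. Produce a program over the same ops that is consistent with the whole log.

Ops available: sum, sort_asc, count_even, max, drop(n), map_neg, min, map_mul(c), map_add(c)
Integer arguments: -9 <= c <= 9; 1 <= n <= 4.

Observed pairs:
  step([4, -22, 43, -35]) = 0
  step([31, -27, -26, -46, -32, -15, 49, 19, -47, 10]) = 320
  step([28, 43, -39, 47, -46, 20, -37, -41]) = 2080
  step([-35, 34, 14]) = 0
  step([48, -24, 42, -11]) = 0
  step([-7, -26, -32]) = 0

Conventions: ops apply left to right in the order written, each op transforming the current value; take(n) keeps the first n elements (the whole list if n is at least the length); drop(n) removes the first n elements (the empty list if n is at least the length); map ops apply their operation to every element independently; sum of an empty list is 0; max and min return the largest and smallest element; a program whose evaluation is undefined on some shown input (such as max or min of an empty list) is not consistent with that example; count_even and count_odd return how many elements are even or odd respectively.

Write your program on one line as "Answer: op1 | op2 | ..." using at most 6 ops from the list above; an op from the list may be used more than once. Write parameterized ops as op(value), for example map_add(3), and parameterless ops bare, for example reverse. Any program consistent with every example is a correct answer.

drop(4) | sort_asc | map_mul(-5) | map_mul(4) | sort_asc | sum

Check, running the answer program on each example:
  [4, -22, 43, -35] -> [] -> [] -> [] -> [] -> [] -> 0
  [31, -27, -26, -46, -32, -15, 49, 19, -47, 10] -> [-32, -15, 49, 19, -47, 10] -> [-47, -32, -15, 10, 19, 49] -> [235, 160, 75, -50, -95, -245] -> [940, 640, 300, -200, -380, -980] -> [-980, -380, -200, 300, 640, 940] -> 320
  [28, 43, -39, 47, -46, 20, -37, -41] -> [-46, 20, -37, -41] -> [-46, -41, -37, 20] -> [230, 205, 185, -100] -> [920, 820, 740, -400] -> [-400, 740, 820, 920] -> 2080
  [-35, 34, 14] -> [] -> [] -> [] -> [] -> [] -> 0
  [48, -24, 42, -11] -> [] -> [] -> [] -> [] -> [] -> 0
  [-7, -26, -32] -> [] -> [] -> [] -> [] -> [] -> 0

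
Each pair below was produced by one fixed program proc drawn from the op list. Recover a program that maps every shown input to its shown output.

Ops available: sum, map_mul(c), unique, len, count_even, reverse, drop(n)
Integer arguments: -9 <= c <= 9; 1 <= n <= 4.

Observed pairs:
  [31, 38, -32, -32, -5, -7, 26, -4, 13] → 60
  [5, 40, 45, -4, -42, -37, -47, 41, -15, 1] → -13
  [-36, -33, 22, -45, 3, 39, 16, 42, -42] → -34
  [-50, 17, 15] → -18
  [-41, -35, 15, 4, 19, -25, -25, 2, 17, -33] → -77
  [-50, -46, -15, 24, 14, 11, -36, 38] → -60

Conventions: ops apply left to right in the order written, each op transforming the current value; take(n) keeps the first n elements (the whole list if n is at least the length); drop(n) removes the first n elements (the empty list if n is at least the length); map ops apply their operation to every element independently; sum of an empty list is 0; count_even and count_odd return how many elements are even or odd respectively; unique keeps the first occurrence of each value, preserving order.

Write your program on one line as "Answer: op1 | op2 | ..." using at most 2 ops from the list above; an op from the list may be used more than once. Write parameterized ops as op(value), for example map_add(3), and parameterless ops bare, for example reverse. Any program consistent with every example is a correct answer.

unique | sum

Check, running the answer program on each example:
  [31, 38, -32, -32, -5, -7, 26, -4, 13] -> [31, 38, -32, -5, -7, 26, -4, 13] -> 60
  [5, 40, 45, -4, -42, -37, -47, 41, -15, 1] -> [5, 40, 45, -4, -42, -37, -47, 41, -15, 1] -> -13
  [-36, -33, 22, -45, 3, 39, 16, 42, -42] -> [-36, -33, 22, -45, 3, 39, 16, 42, -42] -> -34
  [-50, 17, 15] -> [-50, 17, 15] -> -18
  [-41, -35, 15, 4, 19, -25, -25, 2, 17, -33] -> [-41, -35, 15, 4, 19, -25, 2, 17, -33] -> -77
  [-50, -46, -15, 24, 14, 11, -36, 38] -> [-50, -46, -15, 24, 14, 11, -36, 38] -> -60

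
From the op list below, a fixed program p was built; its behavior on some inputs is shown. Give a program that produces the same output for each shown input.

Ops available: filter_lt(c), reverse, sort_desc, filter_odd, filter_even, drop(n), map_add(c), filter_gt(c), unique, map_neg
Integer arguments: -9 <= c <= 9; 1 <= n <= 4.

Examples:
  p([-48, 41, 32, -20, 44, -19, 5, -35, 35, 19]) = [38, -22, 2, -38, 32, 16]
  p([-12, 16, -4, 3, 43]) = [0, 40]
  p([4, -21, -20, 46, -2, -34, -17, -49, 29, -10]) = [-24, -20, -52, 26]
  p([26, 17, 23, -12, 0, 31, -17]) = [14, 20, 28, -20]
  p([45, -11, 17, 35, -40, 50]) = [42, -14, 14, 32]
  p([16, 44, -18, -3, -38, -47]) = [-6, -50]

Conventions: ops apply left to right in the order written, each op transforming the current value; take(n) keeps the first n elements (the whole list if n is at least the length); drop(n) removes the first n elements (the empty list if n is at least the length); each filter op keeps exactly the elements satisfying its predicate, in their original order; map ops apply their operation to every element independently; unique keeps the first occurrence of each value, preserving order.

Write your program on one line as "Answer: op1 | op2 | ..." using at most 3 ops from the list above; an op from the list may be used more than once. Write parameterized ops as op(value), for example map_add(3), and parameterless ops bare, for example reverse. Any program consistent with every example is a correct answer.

map_add(-1) | filter_even | map_add(-2)

Check, running the answer program on each example:
  [-48, 41, 32, -20, 44, -19, 5, -35, 35, 19] -> [-49, 40, 31, -21, 43, -20, 4, -36, 34, 18] -> [40, -20, 4, -36, 34, 18] -> [38, -22, 2, -38, 32, 16]
  [-12, 16, -4, 3, 43] -> [-13, 15, -5, 2, 42] -> [2, 42] -> [0, 40]
  [4, -21, -20, 46, -2, -34, -17, -49, 29, -10] -> [3, -22, -21, 45, -3, -35, -18, -50, 28, -11] -> [-22, -18, -50, 28] -> [-24, -20, -52, 26]
  [26, 17, 23, -12, 0, 31, -17] -> [25, 16, 22, -13, -1, 30, -18] -> [16, 22, 30, -18] -> [14, 20, 28, -20]
  [45, -11, 17, 35, -40, 50] -> [44, -12, 16, 34, -41, 49] -> [44, -12, 16, 34] -> [42, -14, 14, 32]
  [16, 44, -18, -3, -38, -47] -> [15, 43, -19, -4, -39, -48] -> [-4, -48] -> [-6, -50]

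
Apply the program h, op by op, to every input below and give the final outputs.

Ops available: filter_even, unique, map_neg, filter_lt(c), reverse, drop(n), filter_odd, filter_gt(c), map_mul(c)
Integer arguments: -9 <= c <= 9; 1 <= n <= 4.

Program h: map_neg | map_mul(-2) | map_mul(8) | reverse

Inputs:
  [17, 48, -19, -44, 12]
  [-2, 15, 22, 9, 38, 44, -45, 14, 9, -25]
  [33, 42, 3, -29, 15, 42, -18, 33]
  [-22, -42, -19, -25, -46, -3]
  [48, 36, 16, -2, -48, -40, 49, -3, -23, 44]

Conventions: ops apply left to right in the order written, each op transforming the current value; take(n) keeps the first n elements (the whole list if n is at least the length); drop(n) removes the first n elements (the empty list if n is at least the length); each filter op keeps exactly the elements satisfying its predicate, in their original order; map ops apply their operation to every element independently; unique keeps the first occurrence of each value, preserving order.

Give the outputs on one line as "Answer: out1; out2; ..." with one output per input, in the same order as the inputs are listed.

Execution, op by op:
  [17, 48, -19, -44, 12] -> [-17, -48, 19, 44, -12] -> [34, 96, -38, -88, 24] -> [272, 768, -304, -704, 192] -> [192, -704, -304, 768, 272]
  [-2, 15, 22, 9, 38, 44, -45, 14, 9, -25] -> [2, -15, -22, -9, -38, -44, 45, -14, -9, 25] -> [-4, 30, 44, 18, 76, 88, -90, 28, 18, -50] -> [-32, 240, 352, 144, 608, 704, -720, 224, 144, -400] -> [-400, 144, 224, -720, 704, 608, 144, 352, 240, -32]
  [33, 42, 3, -29, 15, 42, -18, 33] -> [-33, -42, -3, 29, -15, -42, 18, -33] -> [66, 84, 6, -58, 30, 84, -36, 66] -> [528, 672, 48, -464, 240, 672, -288, 528] -> [528, -288, 672, 240, -464, 48, 672, 528]
  [-22, -42, -19, -25, -46, -3] -> [22, 42, 19, 25, 46, 3] -> [-44, -84, -38, -50, -92, -6] -> [-352, -672, -304, -400, -736, -48] -> [-48, -736, -400, -304, -672, -352]
  [48, 36, 16, -2, -48, -40, 49, -3, -23, 44] -> [-48, -36, -16, 2, 48, 40, -49, 3, 23, -44] -> [96, 72, 32, -4, -96, -80, 98, -6, -46, 88] -> [768, 576, 256, -32, -768, -640, 784, -48, -368, 704] -> [704, -368, -48, 784, -640, -768, -32, 256, 576, 768]

[192, -704, -304, 768, 272]; [-400, 144, 224, -720, 704, 608, 144, 352, 240, -32]; [528, -288, 672, 240, -464, 48, 672, 528]; [-48, -736, -400, -304, -672, -352]; [704, -368, -48, 784, -640, -768, -32, 256, 576, 768]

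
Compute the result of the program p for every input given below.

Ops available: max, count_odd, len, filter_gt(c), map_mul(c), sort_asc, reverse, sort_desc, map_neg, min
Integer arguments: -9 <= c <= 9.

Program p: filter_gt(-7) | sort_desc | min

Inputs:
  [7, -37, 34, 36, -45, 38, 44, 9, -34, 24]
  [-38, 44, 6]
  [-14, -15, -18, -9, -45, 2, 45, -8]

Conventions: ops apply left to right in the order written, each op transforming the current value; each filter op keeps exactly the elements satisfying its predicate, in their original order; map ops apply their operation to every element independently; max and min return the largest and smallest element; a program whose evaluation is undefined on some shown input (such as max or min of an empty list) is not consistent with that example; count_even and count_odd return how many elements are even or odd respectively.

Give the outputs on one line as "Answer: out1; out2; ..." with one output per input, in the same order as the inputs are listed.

Execution, op by op:
  [7, -37, 34, 36, -45, 38, 44, 9, -34, 24] -> [7, 34, 36, 38, 44, 9, 24] -> [44, 38, 36, 34, 24, 9, 7] -> 7
  [-38, 44, 6] -> [44, 6] -> [44, 6] -> 6
  [-14, -15, -18, -9, -45, 2, 45, -8] -> [2, 45] -> [45, 2] -> 2

7; 6; 2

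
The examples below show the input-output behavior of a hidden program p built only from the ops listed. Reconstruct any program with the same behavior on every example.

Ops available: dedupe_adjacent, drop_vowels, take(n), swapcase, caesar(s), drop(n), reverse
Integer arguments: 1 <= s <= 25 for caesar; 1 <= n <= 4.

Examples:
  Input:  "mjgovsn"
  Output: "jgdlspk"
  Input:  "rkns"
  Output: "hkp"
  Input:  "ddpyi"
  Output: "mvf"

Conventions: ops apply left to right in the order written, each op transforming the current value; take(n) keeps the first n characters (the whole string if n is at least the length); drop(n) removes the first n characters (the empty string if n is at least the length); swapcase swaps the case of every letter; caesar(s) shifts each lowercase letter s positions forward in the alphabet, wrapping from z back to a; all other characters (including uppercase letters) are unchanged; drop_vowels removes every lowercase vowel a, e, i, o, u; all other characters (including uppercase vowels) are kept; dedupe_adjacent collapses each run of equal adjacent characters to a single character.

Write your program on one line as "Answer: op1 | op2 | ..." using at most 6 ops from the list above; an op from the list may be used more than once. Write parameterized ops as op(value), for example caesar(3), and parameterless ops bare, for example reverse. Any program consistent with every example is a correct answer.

reverse | dedupe_adjacent | reverse | caesar(23) | drop_vowels

Check, running the answer program on each example:
  "mjgovsn" -> "nsvogjm" -> "nsvogjm" -> "mjgovsn" -> "jgdlspk" -> "jgdlspk"
  "rkns" -> "snkr" -> "snkr" -> "rkns" -> "ohkp" -> "hkp"
  "ddpyi" -> "iypdd" -> "iypd" -> "dpyi" -> "amvf" -> "mvf"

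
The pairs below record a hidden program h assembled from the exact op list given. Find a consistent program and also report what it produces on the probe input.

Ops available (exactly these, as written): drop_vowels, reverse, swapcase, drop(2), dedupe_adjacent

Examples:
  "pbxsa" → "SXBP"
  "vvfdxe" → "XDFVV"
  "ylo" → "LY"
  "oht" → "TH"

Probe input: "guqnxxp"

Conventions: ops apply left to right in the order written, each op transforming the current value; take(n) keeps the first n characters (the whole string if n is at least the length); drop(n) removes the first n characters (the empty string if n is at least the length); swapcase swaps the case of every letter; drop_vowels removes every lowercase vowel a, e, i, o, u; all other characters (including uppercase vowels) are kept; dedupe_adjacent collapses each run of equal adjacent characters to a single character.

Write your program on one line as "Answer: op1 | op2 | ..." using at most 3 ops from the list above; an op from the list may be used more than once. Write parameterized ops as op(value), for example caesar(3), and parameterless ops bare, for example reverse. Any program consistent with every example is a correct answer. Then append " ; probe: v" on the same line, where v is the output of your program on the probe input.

drop_vowels | reverse | swapcase ; probe: "PXXNQG"

Check, running the answer program on each example:
  "pbxsa" -> "pbxs" -> "sxbp" -> "SXBP"
  "vvfdxe" -> "vvfdx" -> "xdfvv" -> "XDFVV"
  "ylo" -> "yl" -> "ly" -> "LY"
  "oht" -> "ht" -> "th" -> "TH"
  probe: "guqnxxp" -> "gqnxxp" -> "pxxnqg" -> "PXXNQG"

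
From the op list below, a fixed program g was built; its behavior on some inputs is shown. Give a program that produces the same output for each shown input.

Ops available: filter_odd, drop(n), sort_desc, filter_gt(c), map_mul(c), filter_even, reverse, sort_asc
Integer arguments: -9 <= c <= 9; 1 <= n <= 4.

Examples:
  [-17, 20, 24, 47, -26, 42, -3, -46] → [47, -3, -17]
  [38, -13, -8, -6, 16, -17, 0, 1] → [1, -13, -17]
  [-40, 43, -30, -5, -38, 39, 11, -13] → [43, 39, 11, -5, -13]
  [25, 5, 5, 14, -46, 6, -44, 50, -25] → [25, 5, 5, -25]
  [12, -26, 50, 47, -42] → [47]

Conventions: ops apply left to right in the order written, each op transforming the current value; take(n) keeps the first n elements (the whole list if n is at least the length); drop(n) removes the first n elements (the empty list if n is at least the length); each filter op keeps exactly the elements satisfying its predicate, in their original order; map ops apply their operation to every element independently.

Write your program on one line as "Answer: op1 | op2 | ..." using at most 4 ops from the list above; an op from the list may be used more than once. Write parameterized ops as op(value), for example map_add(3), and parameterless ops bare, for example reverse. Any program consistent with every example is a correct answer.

filter_odd | sort_asc | reverse

Check, running the answer program on each example:
  [-17, 20, 24, 47, -26, 42, -3, -46] -> [-17, 47, -3] -> [-17, -3, 47] -> [47, -3, -17]
  [38, -13, -8, -6, 16, -17, 0, 1] -> [-13, -17, 1] -> [-17, -13, 1] -> [1, -13, -17]
  [-40, 43, -30, -5, -38, 39, 11, -13] -> [43, -5, 39, 11, -13] -> [-13, -5, 11, 39, 43] -> [43, 39, 11, -5, -13]
  [25, 5, 5, 14, -46, 6, -44, 50, -25] -> [25, 5, 5, -25] -> [-25, 5, 5, 25] -> [25, 5, 5, -25]
  [12, -26, 50, 47, -42] -> [47] -> [47] -> [47]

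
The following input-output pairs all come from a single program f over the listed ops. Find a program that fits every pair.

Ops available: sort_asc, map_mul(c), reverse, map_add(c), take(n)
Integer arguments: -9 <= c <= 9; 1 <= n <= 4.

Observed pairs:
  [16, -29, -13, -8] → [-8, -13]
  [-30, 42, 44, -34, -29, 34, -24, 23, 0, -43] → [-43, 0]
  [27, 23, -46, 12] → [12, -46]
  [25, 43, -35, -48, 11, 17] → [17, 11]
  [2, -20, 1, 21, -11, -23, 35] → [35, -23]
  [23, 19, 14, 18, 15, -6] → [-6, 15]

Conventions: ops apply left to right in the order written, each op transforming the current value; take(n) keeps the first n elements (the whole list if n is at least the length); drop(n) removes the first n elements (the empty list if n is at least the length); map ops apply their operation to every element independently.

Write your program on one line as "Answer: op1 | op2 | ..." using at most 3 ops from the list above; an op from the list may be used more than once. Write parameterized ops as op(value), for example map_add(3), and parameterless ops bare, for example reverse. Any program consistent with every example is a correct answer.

reverse | take(3) | take(2)

Check, running the answer program on each example:
  [16, -29, -13, -8] -> [-8, -13, -29, 16] -> [-8, -13, -29] -> [-8, -13]
  [-30, 42, 44, -34, -29, 34, -24, 23, 0, -43] -> [-43, 0, 23, -24, 34, -29, -34, 44, 42, -30] -> [-43, 0, 23] -> [-43, 0]
  [27, 23, -46, 12] -> [12, -46, 23, 27] -> [12, -46, 23] -> [12, -46]
  [25, 43, -35, -48, 11, 17] -> [17, 11, -48, -35, 43, 25] -> [17, 11, -48] -> [17, 11]
  [2, -20, 1, 21, -11, -23, 35] -> [35, -23, -11, 21, 1, -20, 2] -> [35, -23, -11] -> [35, -23]
  [23, 19, 14, 18, 15, -6] -> [-6, 15, 18, 14, 19, 23] -> [-6, 15, 18] -> [-6, 15]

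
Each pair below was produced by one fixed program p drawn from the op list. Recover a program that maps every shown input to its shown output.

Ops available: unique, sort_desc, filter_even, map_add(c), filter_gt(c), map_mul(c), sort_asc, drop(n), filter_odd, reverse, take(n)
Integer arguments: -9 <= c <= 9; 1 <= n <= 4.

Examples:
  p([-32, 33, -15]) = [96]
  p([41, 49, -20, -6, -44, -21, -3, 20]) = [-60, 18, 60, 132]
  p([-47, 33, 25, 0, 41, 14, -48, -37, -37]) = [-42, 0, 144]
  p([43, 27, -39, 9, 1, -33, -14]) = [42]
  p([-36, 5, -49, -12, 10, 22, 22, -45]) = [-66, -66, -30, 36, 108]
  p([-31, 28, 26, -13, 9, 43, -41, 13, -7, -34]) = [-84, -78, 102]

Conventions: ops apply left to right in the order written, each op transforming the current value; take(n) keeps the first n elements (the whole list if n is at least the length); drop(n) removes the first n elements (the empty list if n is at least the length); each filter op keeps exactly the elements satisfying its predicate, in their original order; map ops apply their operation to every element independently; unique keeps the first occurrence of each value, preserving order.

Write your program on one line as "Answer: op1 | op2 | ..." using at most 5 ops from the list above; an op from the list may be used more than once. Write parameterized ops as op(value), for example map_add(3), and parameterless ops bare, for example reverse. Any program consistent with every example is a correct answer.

reverse | sort_asc | sort_desc | filter_even | map_mul(-3)

Check, running the answer program on each example:
  [-32, 33, -15] -> [-15, 33, -32] -> [-32, -15, 33] -> [33, -15, -32] -> [-32] -> [96]
  [41, 49, -20, -6, -44, -21, -3, 20] -> [20, -3, -21, -44, -6, -20, 49, 41] -> [-44, -21, -20, -6, -3, 20, 41, 49] -> [49, 41, 20, -3, -6, -20, -21, -44] -> [20, -6, -20, -44] -> [-60, 18, 60, 132]
  [-47, 33, 25, 0, 41, 14, -48, -37, -37] -> [-37, -37, -48, 14, 41, 0, 25, 33, -47] -> [-48, -47, -37, -37, 0, 14, 25, 33, 41] -> [41, 33, 25, 14, 0, -37, -37, -47, -48] -> [14, 0, -48] -> [-42, 0, 144]
  [43, 27, -39, 9, 1, -33, -14] -> [-14, -33, 1, 9, -39, 27, 43] -> [-39, -33, -14, 1, 9, 27, 43] -> [43, 27, 9, 1, -14, -33, -39] -> [-14] -> [42]
  [-36, 5, -49, -12, 10, 22, 22, -45] -> [-45, 22, 22, 10, -12, -49, 5, -36] -> [-49, -45, -36, -12, 5, 10, 22, 22] -> [22, 22, 10, 5, -12, -36, -45, -49] -> [22, 22, 10, -12, -36] -> [-66, -66, -30, 36, 108]
  [-31, 28, 26, -13, 9, 43, -41, 13, -7, -34] -> [-34, -7, 13, -41, 43, 9, -13, 26, 28, -31] -> [-41, -34, -31, -13, -7, 9, 13, 26, 28, 43] -> [43, 28, 26, 13, 9, -7, -13, -31, -34, -41] -> [28, 26, -34] -> [-84, -78, 102]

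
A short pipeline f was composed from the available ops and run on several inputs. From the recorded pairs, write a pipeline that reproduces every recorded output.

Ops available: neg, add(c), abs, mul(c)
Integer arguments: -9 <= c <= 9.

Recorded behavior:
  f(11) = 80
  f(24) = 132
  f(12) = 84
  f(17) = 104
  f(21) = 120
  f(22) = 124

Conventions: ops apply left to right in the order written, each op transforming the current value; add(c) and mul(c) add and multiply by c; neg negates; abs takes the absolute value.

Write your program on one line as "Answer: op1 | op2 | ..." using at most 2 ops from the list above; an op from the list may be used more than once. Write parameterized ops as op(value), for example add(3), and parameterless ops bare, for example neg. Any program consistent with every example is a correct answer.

add(9) | mul(4)

Check, running the answer program on each example:
  11 -> 20 -> 80
  24 -> 33 -> 132
  12 -> 21 -> 84
  17 -> 26 -> 104
  21 -> 30 -> 120
  22 -> 31 -> 124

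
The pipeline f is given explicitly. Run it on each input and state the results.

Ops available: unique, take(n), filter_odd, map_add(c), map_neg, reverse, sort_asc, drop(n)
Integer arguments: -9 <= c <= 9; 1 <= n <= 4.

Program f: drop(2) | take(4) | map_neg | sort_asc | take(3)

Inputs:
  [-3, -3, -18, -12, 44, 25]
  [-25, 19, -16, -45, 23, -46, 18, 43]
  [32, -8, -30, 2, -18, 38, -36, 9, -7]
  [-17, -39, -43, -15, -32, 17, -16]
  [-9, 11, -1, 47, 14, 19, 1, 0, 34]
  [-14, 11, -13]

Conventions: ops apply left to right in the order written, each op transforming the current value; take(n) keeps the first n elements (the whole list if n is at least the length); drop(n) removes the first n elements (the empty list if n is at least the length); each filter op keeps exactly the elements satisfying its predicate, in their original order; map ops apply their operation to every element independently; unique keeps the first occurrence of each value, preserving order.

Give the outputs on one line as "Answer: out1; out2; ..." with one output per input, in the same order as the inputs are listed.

Execution, op by op:
  [-3, -3, -18, -12, 44, 25] -> [-18, -12, 44, 25] -> [-18, -12, 44, 25] -> [18, 12, -44, -25] -> [-44, -25, 12, 18] -> [-44, -25, 12]
  [-25, 19, -16, -45, 23, -46, 18, 43] -> [-16, -45, 23, -46, 18, 43] -> [-16, -45, 23, -46] -> [16, 45, -23, 46] -> [-23, 16, 45, 46] -> [-23, 16, 45]
  [32, -8, -30, 2, -18, 38, -36, 9, -7] -> [-30, 2, -18, 38, -36, 9, -7] -> [-30, 2, -18, 38] -> [30, -2, 18, -38] -> [-38, -2, 18, 30] -> [-38, -2, 18]
  [-17, -39, -43, -15, -32, 17, -16] -> [-43, -15, -32, 17, -16] -> [-43, -15, -32, 17] -> [43, 15, 32, -17] -> [-17, 15, 32, 43] -> [-17, 15, 32]
  [-9, 11, -1, 47, 14, 19, 1, 0, 34] -> [-1, 47, 14, 19, 1, 0, 34] -> [-1, 47, 14, 19] -> [1, -47, -14, -19] -> [-47, -19, -14, 1] -> [-47, -19, -14]
  [-14, 11, -13] -> [-13] -> [-13] -> [13] -> [13] -> [13]

[-44, -25, 12]; [-23, 16, 45]; [-38, -2, 18]; [-17, 15, 32]; [-47, -19, -14]; [13]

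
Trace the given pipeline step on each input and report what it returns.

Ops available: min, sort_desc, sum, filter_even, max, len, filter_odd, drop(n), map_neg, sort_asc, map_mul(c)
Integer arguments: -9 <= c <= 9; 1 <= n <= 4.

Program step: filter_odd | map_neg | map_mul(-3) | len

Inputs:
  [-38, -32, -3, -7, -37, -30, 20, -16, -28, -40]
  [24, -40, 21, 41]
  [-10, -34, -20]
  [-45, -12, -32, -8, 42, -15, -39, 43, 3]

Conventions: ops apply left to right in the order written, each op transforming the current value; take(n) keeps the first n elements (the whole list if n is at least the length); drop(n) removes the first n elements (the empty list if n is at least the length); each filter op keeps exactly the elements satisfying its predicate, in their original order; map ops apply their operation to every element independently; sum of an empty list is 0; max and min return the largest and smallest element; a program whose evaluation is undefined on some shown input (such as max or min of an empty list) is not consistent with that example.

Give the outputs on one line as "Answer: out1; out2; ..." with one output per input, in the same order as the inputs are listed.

3; 2; 0; 5

Execution, op by op:
  [-38, -32, -3, -7, -37, -30, 20, -16, -28, -40] -> [-3, -7, -37] -> [3, 7, 37] -> [-9, -21, -111] -> 3
  [24, -40, 21, 41] -> [21, 41] -> [-21, -41] -> [63, 123] -> 2
  [-10, -34, -20] -> [] -> [] -> [] -> 0
  [-45, -12, -32, -8, 42, -15, -39, 43, 3] -> [-45, -15, -39, 43, 3] -> [45, 15, 39, -43, -3] -> [-135, -45, -117, 129, 9] -> 5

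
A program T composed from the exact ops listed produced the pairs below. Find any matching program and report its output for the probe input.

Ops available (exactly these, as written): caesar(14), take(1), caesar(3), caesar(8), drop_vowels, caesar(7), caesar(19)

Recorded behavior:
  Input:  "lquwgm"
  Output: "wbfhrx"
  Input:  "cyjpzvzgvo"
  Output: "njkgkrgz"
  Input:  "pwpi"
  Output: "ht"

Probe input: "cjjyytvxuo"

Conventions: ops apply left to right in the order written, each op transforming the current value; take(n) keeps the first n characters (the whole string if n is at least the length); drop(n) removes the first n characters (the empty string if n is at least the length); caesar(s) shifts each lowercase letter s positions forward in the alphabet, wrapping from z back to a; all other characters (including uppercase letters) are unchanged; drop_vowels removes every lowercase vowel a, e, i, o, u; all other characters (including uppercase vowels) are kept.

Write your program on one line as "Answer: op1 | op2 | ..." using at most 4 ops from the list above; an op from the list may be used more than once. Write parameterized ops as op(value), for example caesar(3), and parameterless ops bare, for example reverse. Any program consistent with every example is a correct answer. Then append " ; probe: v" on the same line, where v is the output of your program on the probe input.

caesar(3) | caesar(8) | drop_vowels ; probe: "njjgfz"

Check, running the answer program on each example:
  "lquwgm" -> "otxzjp" -> "wbfhrx" -> "wbfhrx"
  "cyjpzvzgvo" -> "fbmscycjyr" -> "njuakgkrgz" -> "njkgkrgz"
  "pwpi" -> "szsl" -> "ahat" -> "ht"
  probe: "cjjyytvxuo" -> "fmmbbwyaxr" -> "nuujjegifz" -> "njjgfz"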